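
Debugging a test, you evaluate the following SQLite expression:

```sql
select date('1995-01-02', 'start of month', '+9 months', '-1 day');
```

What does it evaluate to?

1995-09-30

`start of month` rewinds 1995-01-02 to 1995-01-01.
Adding +9 months to 1995-01-01 gives 1995-10-01.
Going back 1 day from 1995-10-01 reaches 1995-09-30 (last day of September, 30 days).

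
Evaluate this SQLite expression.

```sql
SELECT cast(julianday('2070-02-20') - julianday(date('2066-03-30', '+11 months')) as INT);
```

1086

Adding +11 months to 2066-03-30 targets 2067-02-30. February 2067 has only 28 days, so SQLite normalizes the 2-day overflow forward to 2067-03-02.
29 days remain in March 2067 after the 2nd (31 − 2).
Full months from April 2067 through January 2070 contribute their day counts.
Then 20 days into February 2070.
Total: 29 + 30 + 31 + 30 + 31 + 31 + 30 + 31 + 30 + 31 + 31 + 29 + 31 + 30 + 31 + 30 + 31 + 31 + 30 + 31 + 30 + 31 + 31 + 28 + 31 + 30 + 31 + 30 + 31 + 31 + 30 + 31 + 30 + 31 + 31 + 20 = 1086.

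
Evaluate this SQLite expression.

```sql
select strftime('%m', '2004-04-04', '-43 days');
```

02

First apply '-43 days': 2004-04-04 → 2004-02-21.
`%m` extracts the 2-digit month (01-12): 02.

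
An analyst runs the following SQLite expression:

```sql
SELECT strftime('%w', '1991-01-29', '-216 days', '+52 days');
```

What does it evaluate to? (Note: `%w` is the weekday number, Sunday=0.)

6

First apply '-216 days', '+52 days': 1991-01-29 → 1990-08-18.
1990-08-18 is a Saturday; with Sunday=0 that is 6.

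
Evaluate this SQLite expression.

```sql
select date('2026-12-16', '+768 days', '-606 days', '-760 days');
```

2025-04-27

Applying '+768 days' to 2026-12-16: counting 768 days forward gives 2029-01-22.
Applying '-606 days' to 2029-01-22: counting 606 days back gives 2027-05-27.
Applying '-760 days' to 2027-05-27: counting 760 days back gives 2025-04-27.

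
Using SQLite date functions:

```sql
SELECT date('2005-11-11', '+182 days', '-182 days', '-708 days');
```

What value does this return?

Applying '+182 days' to 2005-11-11: counting 182 days forward gives 2006-05-12.
Applying '-182 days' to 2006-05-12: counting 182 days back gives 2005-11-11.
Applying '-708 days' to 2005-11-11: counting 708 days back gives 2003-12-04.

2003-12-04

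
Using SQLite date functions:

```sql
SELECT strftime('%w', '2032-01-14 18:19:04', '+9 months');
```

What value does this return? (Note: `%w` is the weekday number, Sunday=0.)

First apply '+9 months': 2032-01-14 18:19:04 → 2032-10-14 18:19:04.
2032-10-14 is a Thursday; with Sunday=0 that is 4.

4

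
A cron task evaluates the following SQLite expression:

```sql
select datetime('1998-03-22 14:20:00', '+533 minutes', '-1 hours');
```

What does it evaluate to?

1998-03-22 22:13:00

533 minutes = 8h 53m; +533 minutes from 1998-03-22 14:20:00 is 1998-03-22 23:13:00.
-1 hours from 1998-03-22 23:13:00 is 1998-03-22 22:13:00.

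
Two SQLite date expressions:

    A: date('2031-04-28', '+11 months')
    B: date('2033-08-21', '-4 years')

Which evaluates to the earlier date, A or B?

B

A = 2032-03-28.
B = 2029-08-21.
B is earlier.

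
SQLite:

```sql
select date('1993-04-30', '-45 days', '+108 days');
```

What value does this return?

Applying '-45 days' to 1993-04-30: counting 45 days back gives 1993-03-16.
Applying '+108 days' to 1993-03-16: counting 108 days forward gives 1993-07-02.

1993-07-02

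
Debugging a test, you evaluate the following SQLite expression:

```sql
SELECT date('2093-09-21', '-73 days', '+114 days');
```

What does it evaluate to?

2093-11-01

Applying '-73 days' to 2093-09-21: counting 73 days back gives 2093-07-10.
Applying '+114 days' to 2093-07-10: counting 114 days forward gives 2093-11-01.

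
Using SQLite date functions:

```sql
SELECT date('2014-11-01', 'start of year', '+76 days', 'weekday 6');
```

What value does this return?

`start of year` rewinds 2014-11-01 to 2014-01-01.
Applying '+76 days' to 2014-01-01: counting 76 days forward gives 2014-03-18.
`weekday 6` advances to the next Saturday; 2014-03-18 is a Tuesday, so it moves forward to 2014-03-22.

2014-03-22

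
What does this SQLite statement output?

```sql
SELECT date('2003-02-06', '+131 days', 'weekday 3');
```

Applying '+131 days' to 2003-02-06: counting 131 days forward gives 2003-06-17.
`weekday 3` advances to the next Wednesday; 2003-06-17 is a Tuesday, so it moves forward to 2003-06-18.

2003-06-18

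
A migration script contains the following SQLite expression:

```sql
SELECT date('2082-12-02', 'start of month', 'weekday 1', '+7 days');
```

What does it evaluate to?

`start of month` rewinds 2082-12-02 to 2082-12-01.
`weekday 1` advances to the next Monday; 2082-12-01 is a Tuesday, so it moves forward to 2082-12-07.
Advancing 7 more days within December lands on 2082-12-14.

2082-12-14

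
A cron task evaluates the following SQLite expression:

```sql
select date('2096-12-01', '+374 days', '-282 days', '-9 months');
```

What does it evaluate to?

Applying '+374 days' to 2096-12-01: counting 374 days forward gives 2097-12-10.
Applying '-282 days' to 2097-12-10: counting 282 days back gives 2097-03-03.
Adding -9 months to 2097-03-03 gives 2096-06-03.

2096-06-03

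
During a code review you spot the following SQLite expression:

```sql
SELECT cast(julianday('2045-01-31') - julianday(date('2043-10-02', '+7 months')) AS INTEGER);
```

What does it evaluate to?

Adding +7 months to 2043-10-02 gives 2044-05-02.
29 days remain in May 2044 after the 2nd (31 − 2).
Full months from June 2044 through December 2044 contribute their day counts.
Then 31 days into January 2045.
Total: 29 + 30 + 31 + 31 + 30 + 31 + 30 + 31 + 31 = 274.

274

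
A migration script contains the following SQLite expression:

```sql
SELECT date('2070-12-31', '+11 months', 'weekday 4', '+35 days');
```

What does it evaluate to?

2072-01-07

Adding +11 months to 2070-12-31 targets 2071-11-31. November 2071 has only 30 days, so SQLite normalizes the 1-day overflow forward to 2071-12-01.
`weekday 4` advances to the next Thursday; 2071-12-01 is a Tuesday, so it moves forward to 2071-12-03.
December 2071 has 31 days; 28 remain after the 3rd, so 29 days reach 2072-01-01.
Advancing 6 more days within January lands on 2072-01-07.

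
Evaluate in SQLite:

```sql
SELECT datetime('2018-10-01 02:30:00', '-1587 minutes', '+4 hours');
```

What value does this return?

1587 minutes = 26h 27m; -1587 minutes from 2018-10-01 02:30:00 is 2018-09-30 00:03:00 (crosses midnight).
+4 hours from 2018-09-30 00:03:00 is 2018-09-30 04:03:00.

2018-09-30 04:03:00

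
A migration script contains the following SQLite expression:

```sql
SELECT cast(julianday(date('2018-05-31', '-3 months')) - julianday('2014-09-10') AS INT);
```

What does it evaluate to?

Adding -3 months to 2018-05-31 targets 2018-02-31. February 2018 has only 28 days, so SQLite normalizes the 3-day overflow forward to 2018-03-03.
20 days remain in September 2014 after the 10th (30 − 10).
Full months from October 2014 through February 2018 contribute their day counts.
Then 3 days into March 2018.
Total: 20 + 31 + 30 + 31 + 31 + 28 + 31 + 30 + 31 + 30 + 31 + 31 + 30 + 31 + 30 + 31 + 31 + 29 + 31 + 30 + 31 + 30 + 31 + 31 + 30 + 31 + 30 + 31 + 31 + 28 + 31 + 30 + 31 + 30 + 31 + 31 + 30 + 31 + 30 + 31 + 31 + 28 + 3 = 1270.

1270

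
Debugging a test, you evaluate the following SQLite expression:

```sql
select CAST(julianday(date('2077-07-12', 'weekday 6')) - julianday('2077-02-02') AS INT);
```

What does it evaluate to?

165

`weekday 6` advances to the next Saturday; 2077-07-12 is a Monday, so it moves forward to 2077-07-17.
26 days remain in February 2077 after the 2nd (28 − 2).
March 2077: 31 days.
April 2077: 30 days.
May 2077: 31 days.
June 2077: 30 days.
Then 17 days into July 2077.
Total: 26 + 31 + 30 + 31 + 30 + 17 = 165.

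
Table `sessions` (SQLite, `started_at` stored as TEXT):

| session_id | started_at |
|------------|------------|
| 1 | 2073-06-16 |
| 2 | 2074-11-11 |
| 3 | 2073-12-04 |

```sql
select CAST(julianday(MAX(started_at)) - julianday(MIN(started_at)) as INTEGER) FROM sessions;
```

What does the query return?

MIN = 2073-06-16, MAX = 2074-11-11.
14 days remain in June 2073 after the 16th (30 − 16).
Full months from July 2073 through October 2074 contribute their day counts.
Then 11 days into November 2074.
Total: 14 + 31 + 31 + 30 + 31 + 30 + 31 + 31 + 28 + 31 + 30 + 31 + 30 + 31 + 31 + 30 + 31 + 11 = 513.

513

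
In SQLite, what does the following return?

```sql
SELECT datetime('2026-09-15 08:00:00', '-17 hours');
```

-17 hours from 2026-09-15 08:00:00 is 2026-09-14 15:00:00 (crosses midnight).

2026-09-14 15:00:00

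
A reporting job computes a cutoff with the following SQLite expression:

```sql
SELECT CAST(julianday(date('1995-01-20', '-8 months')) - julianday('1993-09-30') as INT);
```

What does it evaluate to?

232

Adding -8 months to 1995-01-20 gives 1994-05-20.
0 days remain in September 1993 after the 30th (30 − 30).
Full months from October 1993 through April 1994 contribute their day counts.
Then 20 days into May 1994.
Total: 0 + 31 + 30 + 31 + 31 + 28 + 31 + 30 + 20 = 232.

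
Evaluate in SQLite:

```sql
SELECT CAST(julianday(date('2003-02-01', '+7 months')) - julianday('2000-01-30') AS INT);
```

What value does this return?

Adding +7 months to 2003-02-01 gives 2003-09-01.
1 day remains in January 2000 after the 30th (31 − 30).
Full months from February 2000 through August 2003 contribute their day counts.
Then 1 day into September 2003.
Total: 1 + 29 + 31 + 30 + 31 + 30 + 31 + 31 + 30 + 31 + 30 + 31 + 31 + 28 + 31 + 30 + 31 + 30 + 31 + 31 + 30 + 31 + 30 + 31 + 31 + 28 + 31 + 30 + 31 + 30 + 31 + 31 + 30 + 31 + 30 + 31 + 31 + 28 + 31 + 30 + 31 + 30 + 31 + 31 + 1 = 1310.

1310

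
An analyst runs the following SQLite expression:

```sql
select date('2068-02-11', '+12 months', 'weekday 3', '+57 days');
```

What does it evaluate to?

2069-04-11

Adding +12 months to 2068-02-11 gives 2069-02-11.
`weekday 3` advances to the next Wednesday; 2069-02-11 is a Monday, so it moves forward to 2069-02-13.
Applying '+57 days' to 2069-02-13: counting 57 days forward gives 2069-04-11.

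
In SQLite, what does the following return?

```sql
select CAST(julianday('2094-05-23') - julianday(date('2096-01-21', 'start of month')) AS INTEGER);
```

-588

`start of month` rewinds 2096-01-21 to 2096-01-01.
8 days remain in May 2094 after the 23rd (31 − 23).
Full months from June 2094 through December 2095 contribute their day counts.
Then 1 day into January 2096.
Total: 8 + 30 + 31 + 31 + 30 + 31 + 30 + 31 + 31 + 28 + 31 + 30 + 31 + 30 + 31 + 31 + 30 + 31 + 30 + 31 + 1 = 588.
The subtraction is earlier − later, so the result is −588 → -588.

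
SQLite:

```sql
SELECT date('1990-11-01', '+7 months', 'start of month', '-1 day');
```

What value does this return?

1991-05-31

Adding +7 months to 1990-11-01 gives 1991-06-01.
`start of month` rewinds 1991-06-01 to 1991-06-01.
Going back 1 day from 1991-06-01 reaches 1991-05-31 (last day of May, 31 days).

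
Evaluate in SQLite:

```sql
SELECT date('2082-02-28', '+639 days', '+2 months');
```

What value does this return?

Applying '+639 days' to 2082-02-28: counting 639 days forward gives 2083-11-29.
Adding +2 months to 2083-11-29 gives 2084-01-29.

2084-01-29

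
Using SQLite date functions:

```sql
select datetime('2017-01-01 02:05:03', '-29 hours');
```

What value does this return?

-29 hours from 2017-01-01 02:05:03 is 2016-12-30 21:05:03 (crosses midnight).

2016-12-30 21:05:03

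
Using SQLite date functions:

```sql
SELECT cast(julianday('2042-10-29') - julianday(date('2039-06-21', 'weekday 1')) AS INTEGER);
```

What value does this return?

`weekday 1` advances to the next Monday; 2039-06-21 is a Tuesday, so it moves forward to 2039-06-27.
3 days remain in June 2039 after the 27th (30 − 27).
Full months from July 2039 through September 2042 contribute their day counts.
Then 29 days into October 2042.
Total: 3 + 31 + 31 + 30 + 31 + 30 + 31 + 31 + 29 + 31 + 30 + 31 + 30 + 31 + 31 + 30 + 31 + 30 + 31 + 31 + 28 + 31 + 30 + 31 + 30 + 31 + 31 + 30 + 31 + 30 + 31 + 31 + 28 + 31 + 30 + 31 + 30 + 31 + 31 + 30 + 29 = 1220.

1220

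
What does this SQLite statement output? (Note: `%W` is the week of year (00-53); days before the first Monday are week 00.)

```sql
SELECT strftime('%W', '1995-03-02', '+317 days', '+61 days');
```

First apply '+317 days', '+61 days': 1995-03-02 → 1996-03-14.
1996-03-14 is a Thursday. SQLite's %W counts Mondays since the year started; the result is 11.

11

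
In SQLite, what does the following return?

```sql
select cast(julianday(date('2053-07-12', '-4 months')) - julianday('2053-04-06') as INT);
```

-25

Adding -4 months to 2053-07-12 gives 2053-03-12.
19 days remain in March 2053 after the 12th (31 − 12).
Then 6 days into April 2053.
Total: 19 + 6 = 25.
The subtraction is earlier − later, so the result is −25 → -25.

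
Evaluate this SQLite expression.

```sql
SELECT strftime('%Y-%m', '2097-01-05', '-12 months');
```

2096-01

First apply '-12 months': 2097-01-05 → 2096-01-05.
`%Y-%m` extracts the year-month: 2096-01.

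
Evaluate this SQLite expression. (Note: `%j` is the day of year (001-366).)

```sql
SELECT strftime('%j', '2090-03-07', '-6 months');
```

250

First apply '-6 months': 2090-03-07 → 2089-09-07.
Day-of-year for 2089-09-07: days since 2089-01-01 inclusive = 250, zero-padded to 250.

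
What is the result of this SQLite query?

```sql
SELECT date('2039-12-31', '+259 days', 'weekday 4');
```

Applying '+259 days' to 2039-12-31: counting 259 days forward gives 2040-09-15.
`weekday 4` advances to the next Thursday; 2040-09-15 is a Saturday, so it moves forward to 2040-09-20.

2040-09-20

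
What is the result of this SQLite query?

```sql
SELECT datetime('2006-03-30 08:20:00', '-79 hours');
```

-79 hours from 2006-03-30 08:20:00 is 2006-03-27 01:20:00 (crosses midnight).

2006-03-27 01:20:00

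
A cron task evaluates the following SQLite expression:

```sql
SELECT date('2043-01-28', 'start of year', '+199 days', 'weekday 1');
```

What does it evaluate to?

`start of year` rewinds 2043-01-28 to 2043-01-01.
Applying '+199 days' to 2043-01-01: counting 199 days forward gives 2043-07-19.
`weekday 1` advances to the next Monday; 2043-07-19 is a Sunday, so it moves forward to 2043-07-20.

2043-07-20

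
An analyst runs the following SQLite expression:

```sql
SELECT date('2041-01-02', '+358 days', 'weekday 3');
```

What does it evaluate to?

2042-01-01

Applying '+358 days' to 2041-01-02: counting 358 days forward gives 2041-12-26.
`weekday 3` advances to the next Wednesday; 2041-12-26 is a Thursday, so it moves forward to 2042-01-01.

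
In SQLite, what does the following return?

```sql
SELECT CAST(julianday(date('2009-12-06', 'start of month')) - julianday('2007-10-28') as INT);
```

765

`start of month` rewinds 2009-12-06 to 2009-12-01.
3 days remain in October 2007 after the 28th (31 − 28).
Full months from November 2007 through November 2009 contribute their day counts.
Then 1 day into December 2009.
Total: 3 + 30 + 31 + 31 + 29 + 31 + 30 + 31 + 30 + 31 + 31 + 30 + 31 + 30 + 31 + 31 + 28 + 31 + 30 + 31 + 30 + 31 + 31 + 30 + 31 + 30 + 1 = 765.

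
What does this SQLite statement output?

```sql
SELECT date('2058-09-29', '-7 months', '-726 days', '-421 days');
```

2055-01-09

Adding -7 months to 2058-09-29 targets 2058-02-29. February 2058 has only 28 days, so SQLite normalizes the 1-day overflow forward to 2058-03-01.
Applying '-726 days' to 2058-03-01: counting 726 days back gives 2056-03-05.
Applying '-421 days' to 2056-03-05: counting 421 days back gives 2055-01-09.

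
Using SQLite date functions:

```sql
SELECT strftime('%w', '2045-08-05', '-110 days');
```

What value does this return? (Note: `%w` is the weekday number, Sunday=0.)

First apply '-110 days': 2045-08-05 → 2045-04-17.
2045-04-17 is a Monday; with Sunday=0 that is 1.

1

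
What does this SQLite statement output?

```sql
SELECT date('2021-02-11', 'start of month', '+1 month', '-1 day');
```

2021-02-28

`start of month` rewinds 2021-02-11 to 2021-02-01.
Adding +1 month to 2021-02-01 gives 2021-03-01.
Going back 1 day from 2021-03-01 reaches 2021-02-28 (last day of February, 28 days).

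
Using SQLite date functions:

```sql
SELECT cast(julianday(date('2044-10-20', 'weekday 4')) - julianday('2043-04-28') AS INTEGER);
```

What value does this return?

541

`weekday 4` advances to the next Thursday; 2044-10-20 is already a Thursday, so it stays at 2044-10-20.
2 days remain in April 2043 after the 28th (30 − 28).
Full months from May 2043 through September 2044 contribute their day counts.
Then 20 days into October 2044.
Total: 2 + 31 + 30 + 31 + 31 + 30 + 31 + 30 + 31 + 31 + 29 + 31 + 30 + 31 + 30 + 31 + 31 + 30 + 20 = 541.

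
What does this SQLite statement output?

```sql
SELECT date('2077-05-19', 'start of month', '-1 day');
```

`start of month` rewinds 2077-05-19 to 2077-05-01.
Going back 1 day from 2077-05-01 reaches 2077-04-30 (last day of April, 30 days).

2077-04-30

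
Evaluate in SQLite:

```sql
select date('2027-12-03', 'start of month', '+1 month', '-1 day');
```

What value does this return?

`start of month` rewinds 2027-12-03 to 2027-12-01.
Adding +1 month to 2027-12-01 gives 2028-01-01.
Going back 1 day from 2028-01-01 reaches 2027-12-31 (last day of December, 31 days).

2027-12-31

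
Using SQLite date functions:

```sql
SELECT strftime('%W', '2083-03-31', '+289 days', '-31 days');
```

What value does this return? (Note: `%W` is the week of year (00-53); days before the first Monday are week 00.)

First apply '+289 days', '-31 days': 2083-03-31 → 2083-12-14.
2083-12-14 is a Tuesday. SQLite's %W counts Mondays since the year started; the result is 50.

50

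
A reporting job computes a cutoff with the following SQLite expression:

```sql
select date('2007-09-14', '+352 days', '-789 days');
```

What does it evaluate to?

2006-07-04

Applying '+352 days' to 2007-09-14: counting 352 days forward gives 2008-08-31.
Applying '-789 days' to 2008-08-31: counting 789 days back gives 2006-07-04.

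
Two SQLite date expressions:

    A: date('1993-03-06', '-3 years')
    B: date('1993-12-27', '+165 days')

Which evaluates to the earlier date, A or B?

A = 1990-03-06.
B = 1994-06-10.
A is earlier.

A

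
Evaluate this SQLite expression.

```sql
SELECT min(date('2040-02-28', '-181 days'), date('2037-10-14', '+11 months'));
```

date('2040-02-28', '-181 days') → 2039-08-31.
date('2037-10-14', '+11 months') → 2038-09-14.
Earlier of the two is 2038-09-14.

2038-09-14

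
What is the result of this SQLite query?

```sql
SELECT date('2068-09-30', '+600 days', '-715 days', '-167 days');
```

2067-12-23

Applying '+600 days' to 2068-09-30: counting 600 days forward gives 2070-05-23.
Applying '-715 days' to 2070-05-23: counting 715 days back gives 2068-06-07.
Applying '-167 days' to 2068-06-07: counting 167 days back gives 2067-12-23.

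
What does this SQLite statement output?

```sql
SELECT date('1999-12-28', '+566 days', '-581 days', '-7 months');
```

1999-05-13

Applying '+566 days' to 1999-12-28: counting 566 days forward gives 2001-07-16.
Applying '-581 days' to 2001-07-16: counting 581 days back gives 1999-12-13.
Adding -7 months to 1999-12-13 gives 1999-05-13.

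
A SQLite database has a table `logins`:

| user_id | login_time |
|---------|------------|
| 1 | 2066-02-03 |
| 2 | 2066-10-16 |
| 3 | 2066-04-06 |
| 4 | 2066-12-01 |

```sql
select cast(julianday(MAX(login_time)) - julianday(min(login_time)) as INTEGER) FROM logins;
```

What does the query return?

301

MIN = 2066-02-03, MAX = 2066-12-01.
25 days remain in February 2066 after the 3rd (28 − 3).
Full months from March 2066 through November 2066 contribute their day counts.
Then 1 day into December 2066.
Total: 25 + 31 + 30 + 31 + 30 + 31 + 31 + 30 + 31 + 30 + 1 = 301.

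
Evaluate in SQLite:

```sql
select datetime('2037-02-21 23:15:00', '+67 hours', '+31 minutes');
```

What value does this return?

2037-02-24 18:46:00

+67 hours from 2037-02-21 23:15:00 is 2037-02-24 18:15:00 (crosses midnight).
+31 minutes from 2037-02-24 18:15:00 is 2037-02-24 18:46:00.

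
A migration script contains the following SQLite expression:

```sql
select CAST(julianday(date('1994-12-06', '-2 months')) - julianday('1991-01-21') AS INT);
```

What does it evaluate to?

1354

Adding -2 months to 1994-12-06 gives 1994-10-06.
10 days remain in January 1991 after the 21st (31 − 21).
Full months from February 1991 through September 1994 contribute their day counts.
Then 6 days into October 1994.
Total: 10 + 28 + 31 + 30 + 31 + 30 + 31 + 31 + 30 + 31 + 30 + 31 + 31 + 29 + 31 + 30 + 31 + 30 + 31 + 31 + 30 + 31 + 30 + 31 + 31 + 28 + 31 + 30 + 31 + 30 + 31 + 31 + 30 + 31 + 30 + 31 + 31 + 28 + 31 + 30 + 31 + 30 + 31 + 31 + 30 + 6 = 1354.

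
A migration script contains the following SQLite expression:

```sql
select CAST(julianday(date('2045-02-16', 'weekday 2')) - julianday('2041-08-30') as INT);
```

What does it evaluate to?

1271

`weekday 2` advances to the next Tuesday; 2045-02-16 is a Thursday, so it moves forward to 2045-02-21.
1 day remains in August 2041 after the 30th (31 − 30).
Full months from September 2041 through January 2045 contribute their day counts.
Then 21 days into February 2045.
Total: 1 + 30 + 31 + 30 + 31 + 31 + 28 + 31 + 30 + 31 + 30 + 31 + 31 + 30 + 31 + 30 + 31 + 31 + 28 + 31 + 30 + 31 + 30 + 31 + 31 + 30 + 31 + 30 + 31 + 31 + 29 + 31 + 30 + 31 + 30 + 31 + 31 + 30 + 31 + 30 + 31 + 31 + 21 = 1271.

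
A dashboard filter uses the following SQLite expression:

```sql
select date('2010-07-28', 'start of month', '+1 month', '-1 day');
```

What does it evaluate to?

`start of month` rewinds 2010-07-28 to 2010-07-01.
Adding +1 month to 2010-07-01 gives 2010-08-01.
Going back 1 day from 2010-08-01 reaches 2010-07-31 (last day of July, 31 days).

2010-07-31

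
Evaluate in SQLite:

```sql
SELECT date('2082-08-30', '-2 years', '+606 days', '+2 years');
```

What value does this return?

Adding -2 years to 2082-08-30 gives 2080-08-30.
Applying '+606 days' to 2080-08-30: counting 606 days forward gives 2082-04-28.
Adding +2 years to 2082-04-28 gives 2084-04-28.

2084-04-28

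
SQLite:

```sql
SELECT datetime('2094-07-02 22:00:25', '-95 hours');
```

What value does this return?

2094-06-28 23:00:25

-95 hours from 2094-07-02 22:00:25 is 2094-06-28 23:00:25 (crosses midnight).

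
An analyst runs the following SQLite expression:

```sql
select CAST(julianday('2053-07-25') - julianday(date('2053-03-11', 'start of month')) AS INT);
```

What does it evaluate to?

146

`start of month` rewinds 2053-03-11 to 2053-03-01.
30 days remain in March 2053 after the 1st (31 − 1).
April 2053: 30 days.
May 2053: 31 days.
June 2053: 30 days.
Then 25 days into July 2053.
Total: 30 + 30 + 31 + 30 + 25 = 146.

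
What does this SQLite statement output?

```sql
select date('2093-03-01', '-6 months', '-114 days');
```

2092-05-10

Adding -6 months to 2093-03-01 gives 2092-09-01.
Applying '-114 days' to 2092-09-01: counting 114 days back gives 2092-05-10.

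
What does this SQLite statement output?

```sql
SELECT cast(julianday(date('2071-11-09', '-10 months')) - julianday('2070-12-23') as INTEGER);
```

17

Adding -10 months to 2071-11-09 gives 2071-01-09.
8 days remain in December 2070 after the 23rd (31 − 23).
Then 9 days into January 2071.
Total: 8 + 9 = 17.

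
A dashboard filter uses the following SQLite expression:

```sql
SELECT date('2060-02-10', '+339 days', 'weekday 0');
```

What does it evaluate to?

2061-01-16

Applying '+339 days' to 2060-02-10: counting 339 days forward gives 2061-01-14.
`weekday 0` advances to the next Sunday; 2061-01-14 is a Friday, so it moves forward to 2061-01-16.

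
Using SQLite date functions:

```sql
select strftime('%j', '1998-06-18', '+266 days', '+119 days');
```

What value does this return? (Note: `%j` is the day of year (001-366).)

First apply '+266 days', '+119 days': 1998-06-18 → 1999-07-08.
Day-of-year for 1999-07-08: days since 1999-01-01 inclusive = 189, zero-padded to 189.

189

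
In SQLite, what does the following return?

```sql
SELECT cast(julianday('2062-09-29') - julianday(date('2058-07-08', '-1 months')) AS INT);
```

1574

Adding -1 month to 2058-07-08 gives 2058-06-08.
22 days remain in June 2058 after the 8th (30 − 8).
Full months from July 2058 through August 2062 contribute their day counts.
Then 29 days into September 2062.
Total: 22 + 31 + 31 + 30 + 31 + 30 + 31 + 31 + 28 + 31 + 30 + 31 + 30 + 31 + 31 + 30 + 31 + 30 + 31 + 31 + 29 + 31 + 30 + 31 + 30 + 31 + 31 + 30 + 31 + 30 + 31 + 31 + 28 + 31 + 30 + 31 + 30 + 31 + 31 + 30 + 31 + 30 + 31 + 31 + 28 + 31 + 30 + 31 + 30 + 31 + 31 + 29 = 1574.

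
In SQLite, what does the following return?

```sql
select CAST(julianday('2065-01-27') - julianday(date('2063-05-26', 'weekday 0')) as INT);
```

611

`weekday 0` advances to the next Sunday; 2063-05-26 is a Saturday, so it moves forward to 2063-05-27.
4 days remain in May 2063 after the 27th (31 − 27).
Full months from June 2063 through December 2064 contribute their day counts.
Then 27 days into January 2065.
Total: 4 + 30 + 31 + 31 + 30 + 31 + 30 + 31 + 31 + 29 + 31 + 30 + 31 + 30 + 31 + 31 + 30 + 31 + 30 + 31 + 27 = 611.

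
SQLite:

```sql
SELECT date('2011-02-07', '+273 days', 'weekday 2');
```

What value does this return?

Applying '+273 days' to 2011-02-07: counting 273 days forward gives 2011-11-07.
`weekday 2` advances to the next Tuesday; 2011-11-07 is a Monday, so it moves forward to 2011-11-08.

2011-11-08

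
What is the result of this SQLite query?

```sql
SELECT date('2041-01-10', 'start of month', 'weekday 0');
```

`start of month` rewinds 2041-01-10 to 2041-01-01.
`weekday 0` advances to the next Sunday; 2041-01-01 is a Tuesday, so it moves forward to 2041-01-06.

2041-01-06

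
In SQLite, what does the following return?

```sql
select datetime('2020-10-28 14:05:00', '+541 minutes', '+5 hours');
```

2020-10-29 04:06:00

541 minutes = 9h 1m; +541 minutes from 2020-10-28 14:05:00 is 2020-10-28 23:06:00.
+5 hours from 2020-10-28 23:06:00 is 2020-10-29 04:06:00 (crosses midnight).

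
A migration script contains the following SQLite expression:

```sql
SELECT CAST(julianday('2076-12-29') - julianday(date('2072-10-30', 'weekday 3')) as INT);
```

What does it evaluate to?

1518

`weekday 3` advances to the next Wednesday; 2072-10-30 is a Sunday, so it moves forward to 2072-11-02.
28 days remain in November 2072 after the 2nd (30 − 2).
Full months from December 2072 through November 2076 contribute their day counts.
Then 29 days into December 2076.
Total: 28 + 31 + 31 + 28 + 31 + 30 + 31 + 30 + 31 + 31 + 30 + 31 + 30 + 31 + 31 + 28 + 31 + 30 + 31 + 30 + 31 + 31 + 30 + 31 + 30 + 31 + 31 + 28 + 31 + 30 + 31 + 30 + 31 + 31 + 30 + 31 + 30 + 31 + 31 + 29 + 31 + 30 + 31 + 30 + 31 + 31 + 30 + 31 + 30 + 29 = 1518.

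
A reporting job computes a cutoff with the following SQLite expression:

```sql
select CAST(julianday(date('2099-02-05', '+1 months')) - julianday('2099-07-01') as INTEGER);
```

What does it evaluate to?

Adding +1 month to 2099-02-05 gives 2099-03-05.
26 days remain in March 2099 after the 5th (31 − 5).
April 2099: 30 days.
May 2099: 31 days.
June 2099: 30 days.
Then 1 day into July 2099.
Total: 26 + 30 + 31 + 30 + 1 = 118.
The subtraction is earlier − later, so the result is −118 → -118.

-118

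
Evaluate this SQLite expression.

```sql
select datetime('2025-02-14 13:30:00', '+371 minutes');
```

2025-02-14 19:41:00

371 minutes = 6h 11m; +371 minutes from 2025-02-14 13:30:00 is 2025-02-14 19:41:00.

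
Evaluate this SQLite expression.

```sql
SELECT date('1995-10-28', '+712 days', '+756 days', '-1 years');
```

Applying '+712 days' to 1995-10-28: counting 712 days forward gives 1997-10-09.
Applying '+756 days' to 1997-10-09: counting 756 days forward gives 1999-11-04.
Adding -1 year to 1999-11-04 gives 1998-11-04.

1998-11-04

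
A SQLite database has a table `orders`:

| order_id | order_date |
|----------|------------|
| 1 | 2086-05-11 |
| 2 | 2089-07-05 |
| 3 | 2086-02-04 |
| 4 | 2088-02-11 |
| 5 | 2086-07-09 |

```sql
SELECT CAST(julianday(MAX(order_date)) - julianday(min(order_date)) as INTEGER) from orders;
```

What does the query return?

1247

MIN = 2086-02-04, MAX = 2089-07-05.
24 days remain in February 2086 after the 4th (28 − 4).
Full months from March 2086 through June 2089 contribute their day counts.
Then 5 days into July 2089.
Total: 24 + 31 + 30 + 31 + 30 + 31 + 31 + 30 + 31 + 30 + 31 + 31 + 28 + 31 + 30 + 31 + 30 + 31 + 31 + 30 + 31 + 30 + 31 + 31 + 29 + 31 + 30 + 31 + 30 + 31 + 31 + 30 + 31 + 30 + 31 + 31 + 28 + 31 + 30 + 31 + 30 + 5 = 1247.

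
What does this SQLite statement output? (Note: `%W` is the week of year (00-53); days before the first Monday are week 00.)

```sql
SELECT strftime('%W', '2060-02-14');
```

06

2060-02-14 is a Saturday. SQLite's %W counts Mondays since the year started; the result is 06.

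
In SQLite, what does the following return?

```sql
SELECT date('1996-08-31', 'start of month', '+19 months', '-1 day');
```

`start of month` rewinds 1996-08-31 to 1996-08-01.
Adding +19 months to 1996-08-01 gives 1998-03-01.
Going back 1 day from 1998-03-01 reaches 1998-02-28 (last day of February, 28 days).

1998-02-28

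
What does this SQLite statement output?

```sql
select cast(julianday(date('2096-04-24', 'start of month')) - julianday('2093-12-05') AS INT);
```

`start of month` rewinds 2096-04-24 to 2096-04-01.
26 days remain in December 2093 after the 5th (31 − 5).
Full months from January 2094 through March 2096 contribute their day counts.
Then 1 day into April 2096.
Total: 26 + 31 + 28 + 31 + 30 + 31 + 30 + 31 + 31 + 30 + 31 + 30 + 31 + 31 + 28 + 31 + 30 + 31 + 30 + 31 + 31 + 30 + 31 + 30 + 31 + 31 + 29 + 31 + 1 = 848.

848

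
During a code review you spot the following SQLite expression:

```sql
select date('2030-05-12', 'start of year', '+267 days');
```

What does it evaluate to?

2030-09-25

`start of year` rewinds 2030-05-12 to 2030-01-01.
Applying '+267 days' to 2030-01-01: counting 267 days forward gives 2030-09-25.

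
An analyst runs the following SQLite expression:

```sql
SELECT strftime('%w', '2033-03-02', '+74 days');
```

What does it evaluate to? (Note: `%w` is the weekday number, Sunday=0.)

First apply '+74 days': 2033-03-02 → 2033-05-15.
2033-05-15 is a Sunday; with Sunday=0 that is 0.

0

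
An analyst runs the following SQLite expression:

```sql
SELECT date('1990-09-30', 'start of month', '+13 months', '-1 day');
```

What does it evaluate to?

`start of month` rewinds 1990-09-30 to 1990-09-01.
Adding +13 months to 1990-09-01 gives 1991-10-01.
Going back 1 day from 1991-10-01 reaches 1991-09-30 (last day of September, 30 days).

1991-09-30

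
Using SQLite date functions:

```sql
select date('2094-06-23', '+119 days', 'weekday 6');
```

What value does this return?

2094-10-23

Applying '+119 days' to 2094-06-23: counting 119 days forward gives 2094-10-20.
`weekday 6` advances to the next Saturday; 2094-10-20 is a Wednesday, so it moves forward to 2094-10-23.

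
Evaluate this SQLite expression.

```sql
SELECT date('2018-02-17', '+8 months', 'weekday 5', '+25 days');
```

2018-11-13

Adding +8 months to 2018-02-17 gives 2018-10-17.
`weekday 5` advances to the next Friday; 2018-10-17 is a Wednesday, so it moves forward to 2018-10-19.
October 2018 has 31 days; 12 remain after the 19th, so 13 days reach 2018-11-01.
Advancing 12 more days within November lands on 2018-11-13.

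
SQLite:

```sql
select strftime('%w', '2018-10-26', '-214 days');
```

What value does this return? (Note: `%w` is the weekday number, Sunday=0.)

1

First apply '-214 days': 2018-10-26 → 2018-03-26.
2018-03-26 is a Monday; with Sunday=0 that is 1.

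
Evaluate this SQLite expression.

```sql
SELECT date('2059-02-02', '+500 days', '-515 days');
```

Applying '+500 days' to 2059-02-02: counting 500 days forward gives 2060-06-16.
Applying '-515 days' to 2060-06-16: counting 515 days back gives 2059-01-18.

2059-01-18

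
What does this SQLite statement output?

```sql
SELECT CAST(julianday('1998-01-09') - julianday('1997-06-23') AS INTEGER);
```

200

7 days remain in June 1997 after the 23rd (30 − 23).
Full months from July 1997 through December 1997 contribute their day counts.
Then 9 days into January 1998.
Total: 7 + 31 + 31 + 30 + 31 + 30 + 31 + 9 = 200.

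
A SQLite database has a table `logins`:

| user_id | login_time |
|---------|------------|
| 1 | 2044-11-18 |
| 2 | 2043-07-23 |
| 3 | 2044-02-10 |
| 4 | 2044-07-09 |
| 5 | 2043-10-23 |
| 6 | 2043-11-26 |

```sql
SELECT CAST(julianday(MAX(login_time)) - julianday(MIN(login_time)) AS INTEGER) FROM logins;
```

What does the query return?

484

MIN = 2043-07-23, MAX = 2044-11-18.
8 days remain in July 2043 after the 23rd (31 − 23).
Full months from August 2043 through October 2044 contribute their day counts.
Then 18 days into November 2044.
Total: 8 + 31 + 30 + 31 + 30 + 31 + 31 + 29 + 31 + 30 + 31 + 30 + 31 + 31 + 30 + 31 + 18 = 484.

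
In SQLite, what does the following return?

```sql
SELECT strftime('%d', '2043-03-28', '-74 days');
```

13

First apply '-74 days': 2043-03-28 → 2043-01-13.
`%d` extracts the 2-digit day of month: 13.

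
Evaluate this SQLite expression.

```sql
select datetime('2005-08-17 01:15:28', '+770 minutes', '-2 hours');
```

2005-08-17 12:05:28

770 minutes = 12h 50m; +770 minutes from 2005-08-17 01:15:28 is 2005-08-17 14:05:28.
-2 hours from 2005-08-17 14:05:28 is 2005-08-17 12:05:28.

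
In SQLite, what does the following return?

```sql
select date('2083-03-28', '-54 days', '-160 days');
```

Applying '-54 days' to 2083-03-28: counting 54 days back gives 2083-02-02.
Applying '-160 days' to 2083-02-02: counting 160 days back gives 2082-08-26.

2082-08-26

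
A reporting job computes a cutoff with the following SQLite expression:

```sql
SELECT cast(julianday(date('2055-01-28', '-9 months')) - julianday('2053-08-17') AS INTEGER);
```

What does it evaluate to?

Adding -9 months to 2055-01-28 gives 2054-04-28.
14 days remain in August 2053 after the 17th (31 − 17).
Full months from September 2053 through March 2054 contribute their day counts.
Then 28 days into April 2054.
Total: 14 + 30 + 31 + 30 + 31 + 31 + 28 + 31 + 28 = 254.

254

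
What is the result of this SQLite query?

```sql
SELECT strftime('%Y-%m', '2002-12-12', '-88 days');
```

First apply '-88 days': 2002-12-12 → 2002-09-15.
`%Y-%m` extracts the year-month: 2002-09.

2002-09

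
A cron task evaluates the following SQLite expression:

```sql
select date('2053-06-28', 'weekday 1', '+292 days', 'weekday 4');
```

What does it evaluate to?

2054-04-23

`weekday 1` advances to the next Monday; 2053-06-28 is a Saturday, so it moves forward to 2053-06-30.
Applying '+292 days' to 2053-06-30: counting 292 days forward gives 2054-04-18.
`weekday 4` advances to the next Thursday; 2054-04-18 is a Saturday, so it moves forward to 2054-04-23.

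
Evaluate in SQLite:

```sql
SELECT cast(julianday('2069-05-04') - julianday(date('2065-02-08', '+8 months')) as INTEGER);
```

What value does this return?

Adding +8 months to 2065-02-08 gives 2065-10-08.
23 days remain in October 2065 after the 8th (31 − 8).
Full months from November 2065 through April 2069 contribute their day counts.
Then 4 days into May 2069.
Total: 23 + 30 + 31 + 31 + 28 + 31 + 30 + 31 + 30 + 31 + 31 + 30 + 31 + 30 + 31 + 31 + 28 + 31 + 30 + 31 + 30 + 31 + 31 + 30 + 31 + 30 + 31 + 31 + 29 + 31 + 30 + 31 + 30 + 31 + 31 + 30 + 31 + 30 + 31 + 31 + 28 + 31 + 30 + 4 = 1304.

1304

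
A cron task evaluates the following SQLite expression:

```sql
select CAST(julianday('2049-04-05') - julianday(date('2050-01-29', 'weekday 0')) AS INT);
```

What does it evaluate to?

`weekday 0` advances to the next Sunday; 2050-01-29 is a Saturday, so it moves forward to 2050-01-30.
25 days remain in April 2049 after the 5th (30 − 5).
Full months from May 2049 through December 2049 contribute their day counts.
Then 30 days into January 2050.
Total: 25 + 31 + 30 + 31 + 31 + 30 + 31 + 30 + 31 + 30 = 300.
The subtraction is earlier − later, so the result is −300 → -300.

-300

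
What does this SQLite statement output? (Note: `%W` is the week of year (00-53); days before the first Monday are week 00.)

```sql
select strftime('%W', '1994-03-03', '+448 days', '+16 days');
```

First apply '+448 days', '+16 days': 1994-03-03 → 1995-06-10.
1995-06-10 is a Saturday. SQLite's %W counts Mondays since the year started; the result is 23.

23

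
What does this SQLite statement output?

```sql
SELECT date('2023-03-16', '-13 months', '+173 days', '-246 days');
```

2021-12-05

Adding -13 months to 2023-03-16 gives 2022-02-16.
Applying '+173 days' to 2022-02-16: counting 173 days forward gives 2022-08-08.
Applying '-246 days' to 2022-08-08: counting 246 days back gives 2021-12-05.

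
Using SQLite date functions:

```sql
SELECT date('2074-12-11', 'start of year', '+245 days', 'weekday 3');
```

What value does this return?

2074-09-05

`start of year` rewinds 2074-12-11 to 2074-01-01.
Applying '+245 days' to 2074-01-01: counting 245 days forward gives 2074-09-03.
`weekday 3` advances to the next Wednesday; 2074-09-03 is a Monday, so it moves forward to 2074-09-05.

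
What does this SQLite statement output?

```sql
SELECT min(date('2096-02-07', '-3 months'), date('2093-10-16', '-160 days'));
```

2093-05-09

date('2096-02-07', '-3 months') → 2095-11-07.
date('2093-10-16', '-160 days') → 2093-05-09.
Earlier of the two is 2093-05-09.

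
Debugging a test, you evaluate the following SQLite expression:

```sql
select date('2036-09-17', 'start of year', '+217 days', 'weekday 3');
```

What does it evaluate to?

`start of year` rewinds 2036-09-17 to 2036-01-01.
Applying '+217 days' to 2036-01-01: counting 217 days forward gives 2036-08-05.
`weekday 3` advances to the next Wednesday; 2036-08-05 is a Tuesday, so it moves forward to 2036-08-06.

2036-08-06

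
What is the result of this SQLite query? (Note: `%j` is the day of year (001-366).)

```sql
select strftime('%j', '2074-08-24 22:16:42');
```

236

Day-of-year for 2074-08-24: days since 2074-01-01 inclusive = 236, zero-padded to 236.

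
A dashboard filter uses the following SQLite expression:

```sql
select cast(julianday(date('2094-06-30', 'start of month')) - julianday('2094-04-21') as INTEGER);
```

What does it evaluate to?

41

`start of month` rewinds 2094-06-30 to 2094-06-01.
9 days remain in April 2094 after the 21st (30 − 21).
May 2094: 31 days.
Then 1 day into June 2094.
Total: 9 + 31 + 1 = 41.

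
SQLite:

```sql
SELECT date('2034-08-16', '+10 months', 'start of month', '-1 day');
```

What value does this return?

Adding +10 months to 2034-08-16 gives 2035-06-16.
`start of month` rewinds 2035-06-16 to 2035-06-01.
Going back 1 day from 2035-06-01 reaches 2035-05-31 (last day of May, 31 days).

2035-05-31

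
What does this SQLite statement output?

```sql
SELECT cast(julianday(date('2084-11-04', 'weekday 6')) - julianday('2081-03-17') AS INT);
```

1328

`weekday 6` advances to the next Saturday; 2084-11-04 is already a Saturday, so it stays at 2084-11-04.
14 days remain in March 2081 after the 17th (31 − 17).
Full months from April 2081 through October 2084 contribute their day counts.
Then 4 days into November 2084.
Total: 14 + 30 + 31 + 30 + 31 + 31 + 30 + 31 + 30 + 31 + 31 + 28 + 31 + 30 + 31 + 30 + 31 + 31 + 30 + 31 + 30 + 31 + 31 + 28 + 31 + 30 + 31 + 30 + 31 + 31 + 30 + 31 + 30 + 31 + 31 + 29 + 31 + 30 + 31 + 30 + 31 + 31 + 30 + 31 + 4 = 1328.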